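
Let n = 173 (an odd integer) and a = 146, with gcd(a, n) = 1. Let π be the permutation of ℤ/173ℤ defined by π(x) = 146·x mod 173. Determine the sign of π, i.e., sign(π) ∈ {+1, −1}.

-1

Start at x=26: 26 → 163 → 97 → 149 → 129 → 150 → 102 → … (one orbit).
Decompose π into cycles: lengths [172, 1] (2 cycles, including the fixed point 0).
2 cycles on 173: each ℓ→(−1)^(ℓ−1), product (−1)^171 = -1.
Zolotarev: (146|173) = -1, matching the cycle-count sign.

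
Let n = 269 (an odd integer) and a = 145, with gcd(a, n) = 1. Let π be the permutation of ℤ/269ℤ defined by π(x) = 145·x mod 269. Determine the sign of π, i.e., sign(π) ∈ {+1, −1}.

-1

Trace 150: π^k(150) = [150, 230, 263, 206, 11, 250, 204] for k=0..6.
Cycle type of π: 268 + 1; total 2 cycles.
sign(π) = (−1)^{n − #cycles} = (−1)^{269−2} = (−1)^267 = -1.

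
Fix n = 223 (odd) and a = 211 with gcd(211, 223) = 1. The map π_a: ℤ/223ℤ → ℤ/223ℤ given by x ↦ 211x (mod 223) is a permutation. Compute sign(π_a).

Trace 100: π^k(100) = [100, 138, 128, 25, 146, 32, 62] for k=0..6.
Decompose π into cycles: lengths [111, 111, 1] (3 cycles, including the fixed point 0).
sign(π) = (−1)^{n − #cycles} = (−1)^{223−3} = (−1)^220 = +1.
Check: (211/223) = +1 by Zolotarev.

+1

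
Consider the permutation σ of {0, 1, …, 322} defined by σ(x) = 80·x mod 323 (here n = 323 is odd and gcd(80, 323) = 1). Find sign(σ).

Trace 248: π^k(248) = [248, 137, 301, 178, 28, 302, 258] for k=0..6.
π_80 has 6 disjoint cycles with lengths [144, 144, 16, 9, 9, 1] on {0,…,322}.
sign(π) = (−1)^{n − #cycles} = (−1)^{323−6} = (−1)^317 = -1.
Zolotarev: (80|323) = -1, matching the cycle-count sign.

-1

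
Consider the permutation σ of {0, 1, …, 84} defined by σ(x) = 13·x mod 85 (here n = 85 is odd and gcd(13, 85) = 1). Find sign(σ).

-1

Start at x=13: 13 → 84 → 72 → 1 → 13 (one orbit).
Cycle lengths of π_13 on ℤ/85ℤ: [4, 4, 4, 4, 4, 4, 4, 4, 4, 4, 4, 4, 4, 4, 4, 4, 4, 4, 4, 4, 4, 1]; 22 cycles in total.
n − c = 85 − 22 = 63; sign = (−1)^63 = -1.
Zolotarev: (13|85) = -1, matching the cycle-count sign.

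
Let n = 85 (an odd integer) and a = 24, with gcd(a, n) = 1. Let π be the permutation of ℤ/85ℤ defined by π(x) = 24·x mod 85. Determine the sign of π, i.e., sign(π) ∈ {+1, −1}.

Start at x=16: 16 → 44 → 36 → 14 → 81 → 74 → 76 → … (one orbit).
The orbit structure of x ↦ 24x mod 85: 8 orbits of sizes [16, 16, 16, 16, 16, 2, 2, 1].
8 cycles on 85: each ℓ→(−1)^(ℓ−1), product (−1)^77 = -1.

-1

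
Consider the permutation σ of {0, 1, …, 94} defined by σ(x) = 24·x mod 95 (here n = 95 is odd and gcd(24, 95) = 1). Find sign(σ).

Start at x=16: 16 → 4 → 1 → 24 → 6 → 49 → 36 → … (one orbit).
π_24 has 9 disjoint cycles with lengths [18, 18, 18, 18, 9, 9, 2, 2, 1] on {0,…,94}.
Σ(ℓ_i−1) = 95−9 = 86; sign = (−1)^86 = +1.
(24|95)_J = +1 (Zolotarev's lemma cross-check).

+1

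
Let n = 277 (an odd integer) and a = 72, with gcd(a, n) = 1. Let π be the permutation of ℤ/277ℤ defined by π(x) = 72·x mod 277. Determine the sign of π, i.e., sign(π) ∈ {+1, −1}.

-1

Orbit of 222 under x↦72x: [222, 195, 190, 107, 225, 134, 230]… (length divides ord_277(72)).
The orbit structure of x ↦ 72x mod 277: 2 orbits of sizes [276, 1].
With 2 cycles on 277 points, sign = (−1)^{277−2} = -1.
(72|277)_J = -1 (Zolotarev's lemma cross-check).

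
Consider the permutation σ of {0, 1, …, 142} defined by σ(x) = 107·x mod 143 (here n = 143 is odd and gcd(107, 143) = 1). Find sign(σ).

-1

Orbit of 131 under x↦107x: [131, 3, 35, 27, 29, 100, 118]… (length divides ord_143(107)).
The orbit structure of x ↦ 107x mod 143: 10 orbits of sizes [30, 30, 30, 30, 10, 3, 3, 3, 3, 1].
143 − 10 = 133 transpositions; sign(π) = (−1)^133 = -1.
Check: (107/143) = -1 by Zolotarev.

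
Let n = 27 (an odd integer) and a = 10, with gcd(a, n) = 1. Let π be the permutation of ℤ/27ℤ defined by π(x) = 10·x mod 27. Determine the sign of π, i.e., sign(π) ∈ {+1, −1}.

Start at x=10: 10 → 19 → 1 → 10 (one orbit).
Cycle type of π: 3×6 + 1×9; total 15 cycles.
sign(π) = (−1)^{n − #cycles} = (−1)^{27−15} = (−1)^12 = +1.
The Jacobi symbol (10|27) = +1 (Zolotarev) agrees.

+1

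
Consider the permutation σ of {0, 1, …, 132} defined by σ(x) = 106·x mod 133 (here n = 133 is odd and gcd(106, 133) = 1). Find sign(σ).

+1

Trace 106: π^k(106) = [106, 64, 1] for k=0..2.
49 cycles of lengths [3, 3, 3, 3, 3, 3, 3, 3, 3, 3, 3, 3, 3, 3, 3, 3, 3, 3, 3, 3, 3, 3, 3, 3, 3, 3, 3, 3, 3, 3, 3, 3, 3, 3, 3, 3, 3, 3, 3, 3, 3, 3, 1, 1, 1, 1, 1, 1, 1].
With 49 cycles on 133 points, sign = (−1)^{133−49} = +1.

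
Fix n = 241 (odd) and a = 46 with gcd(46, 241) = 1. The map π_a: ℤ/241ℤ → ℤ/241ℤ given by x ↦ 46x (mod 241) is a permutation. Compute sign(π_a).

-1

Trace 187: π^k(187) = [187, 167, 211, 66, 144, 117, 80] for k=0..6.
Cycle lengths of π_46 on ℤ/241ℤ: [240, 1]; 2 cycles in total.
With 2 cycles on 241 points, sign = (−1)^{241−2} = -1.
Check: (46/241) = -1 by Zolotarev.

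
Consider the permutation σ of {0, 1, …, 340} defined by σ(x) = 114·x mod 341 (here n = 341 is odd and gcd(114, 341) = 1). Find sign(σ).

Start at x=245: 245 → 309 → 103 → 148 → 163 → 168 → 56 → … (one orbit).
The orbit structure of x ↦ 114x mod 341: 14 orbits of sizes [30, 30, 30, 30, 30, 30, 30, 30, 30, 30, 30, 5, 5, 1].
341 − 14 = 327 transpositions; sign(π) = (−1)^327 = -1.

-1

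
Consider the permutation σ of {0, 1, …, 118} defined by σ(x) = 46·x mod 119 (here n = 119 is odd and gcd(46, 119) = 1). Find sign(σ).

Trace 22: π^k(22) = [22, 60, 23, 106, 116, 100, 78] for k=0..6.
Cycle lengths of π_46 on ℤ/119ℤ: [48, 48, 16, 3, 3, 1]; 6 cycles in total.
6 cycles on 119: each ℓ→(−1)^(ℓ−1), product (−1)^113 = -1.

-1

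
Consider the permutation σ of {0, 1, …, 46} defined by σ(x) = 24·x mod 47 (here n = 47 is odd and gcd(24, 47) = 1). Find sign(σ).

Trace 37: π^k(37) = [37, 42, 21, 34, 17, 32, 16] for k=0..6.
Cycle type of π: 23×2 + 1; total 3 cycles.
With 3 cycles on 47 points, sign = (−1)^{47−3} = +1.
Check: (24/47) = +1 by Zolotarev.

+1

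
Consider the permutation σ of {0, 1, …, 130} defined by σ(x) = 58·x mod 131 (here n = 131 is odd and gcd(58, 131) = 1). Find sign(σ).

+1

Trace 89: π^k(89) = [89, 53, 61, 1, 58] for k=0..4.
The orbit structure of x ↦ 58x mod 131: 27 orbits of sizes [5, 5, 5, 5, 5, 5, 5, 5, 5, 5, 5, 5, 5, 5, 5, 5, 5, 5, 5, 5, 5, 5, 5, 5, 5, 5, 1].
131 − 27 = 104 transpositions; sign(π) = (−1)^104 = +1.
(58|131)_J = +1 (Zolotarev's lemma cross-check).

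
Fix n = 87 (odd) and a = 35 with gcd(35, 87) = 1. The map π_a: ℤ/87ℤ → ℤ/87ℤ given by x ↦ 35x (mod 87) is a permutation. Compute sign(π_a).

Trace 49: π^k(49) = [49, 62, 82, 86, 52, 80, 16] for k=0..6.
Decompose π into cycles: lengths [14, 14, 14, 14, 14, 14, 2, 1] (8 cycles, including the fixed point 0).
sign(π) = (−1)^{n − #cycles} = (−1)^{87−8} = (−1)^79 = -1.

-1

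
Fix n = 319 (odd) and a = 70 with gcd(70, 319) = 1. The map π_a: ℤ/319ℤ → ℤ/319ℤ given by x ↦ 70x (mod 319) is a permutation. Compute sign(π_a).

-1

Start at x=302: 302 → 86 → 278 → 1 → 70 → 115 → 75 → … (one orbit).
24 cycles of lengths [20, 20, 20, 20, 20, 20, 20, 20, 20, 20, 20, 20, 20, 20, 5, 5, 4, 4, 4, 4, 4, 4, 4, 1].
sign(π) = (−1)^{n − #cycles} = (−1)^{319−24} = (−1)^295 = -1.
Via Zolotarev, sign(π_{70}) = (70|319) = -1.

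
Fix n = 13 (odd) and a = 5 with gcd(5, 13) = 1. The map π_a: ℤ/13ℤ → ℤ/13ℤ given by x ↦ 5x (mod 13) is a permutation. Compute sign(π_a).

Trace 1: π^k(1) = [1, 5, 12, 8] for k=0..3.
4 cycles of lengths [4, 4, 4, 1].
4 cycles on 13: each ℓ→(−1)^(ℓ−1), product (−1)^9 = -1.

-1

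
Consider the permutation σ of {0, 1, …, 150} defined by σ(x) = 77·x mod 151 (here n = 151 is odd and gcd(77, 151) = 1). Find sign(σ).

Start at x=40: 40 → 60 → 90 → 135 → 127 → 115 → 97 → … (one orbit).
Decompose π into cycles: lengths [150, 1] (2 cycles, including the fixed point 0).
Σ(ℓ_i−1) = 151−2 = 149; sign = (−1)^149 = -1.
The Jacobi symbol (77|151) = -1 (Zolotarev) agrees.

-1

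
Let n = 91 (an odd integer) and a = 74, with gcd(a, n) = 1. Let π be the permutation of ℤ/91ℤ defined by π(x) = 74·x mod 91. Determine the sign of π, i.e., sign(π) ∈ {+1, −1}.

+1

Orbit of 74 under x↦74x: [74, 16, 1]… (length divides ord_91(74)).
Cycle type of π: 3×30 + 1; total 31 cycles.
With 31 cycles on 91 points, sign = (−1)^{91−31} = +1.
(74|91)_J = +1 (Zolotarev's lemma cross-check).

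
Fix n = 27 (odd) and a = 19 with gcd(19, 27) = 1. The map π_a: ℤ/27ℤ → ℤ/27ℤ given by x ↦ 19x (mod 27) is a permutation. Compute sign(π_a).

Orbit of 10 under x↦19x: [10, 1, 19]… (length divides ord_27(19)).
Cycle type of π: 3×6 + 1×9; total 15 cycles.
Σ(ℓ_i−1) = 27−15 = 12; sign = (−1)^12 = +1.

+1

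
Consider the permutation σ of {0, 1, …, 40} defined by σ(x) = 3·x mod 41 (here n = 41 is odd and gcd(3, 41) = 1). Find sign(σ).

-1

Orbit of 32 under x↦3x: [32, 14, 1, 3, 9, 27, 40]… (length divides ord_41(3)).
The orbit structure of x ↦ 3x mod 41: 6 orbits of sizes [8, 8, 8, 8, 8, 1].
With 6 cycles on 41 points, sign = (−1)^{41−6} = -1.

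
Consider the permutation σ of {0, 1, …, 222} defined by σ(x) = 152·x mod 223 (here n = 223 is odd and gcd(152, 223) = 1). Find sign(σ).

+1

Start at x=63: 63 → 210 → 31 → 29 → 171 → 124 → 116 → … (one orbit).
Decompose π into cycles: lengths [111, 111, 1] (3 cycles, including the fixed point 0).
With 3 cycles on 223 points, sign = (−1)^{223−3} = +1.
The Jacobi symbol (152|223) = +1 (Zolotarev) agrees.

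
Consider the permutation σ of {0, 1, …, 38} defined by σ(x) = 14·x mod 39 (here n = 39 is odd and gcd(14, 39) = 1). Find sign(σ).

-1

Start at x=1: 1 → 14 → 1 (one orbit).
Cycle type of π: 2×13 + 1×13; total 26 cycles.
n − c = 39 − 26 = 13; sign = (−1)^13 = -1.
Zolotarev: (14|39) = -1, matching the cycle-count sign.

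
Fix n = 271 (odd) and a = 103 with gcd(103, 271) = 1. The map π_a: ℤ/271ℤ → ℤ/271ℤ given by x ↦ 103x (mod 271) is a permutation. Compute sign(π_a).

+1

Start at x=4: 4 → 141 → 160 → 220 → 167 → 128 → 176 → … (one orbit).
Cycle type of π: 135×2 + 1; total 3 cycles.
Σ(ℓ_i−1) = 271−3 = 268; sign = (−1)^268 = +1.
(103|271)_J = +1 (Zolotarev's lemma cross-check).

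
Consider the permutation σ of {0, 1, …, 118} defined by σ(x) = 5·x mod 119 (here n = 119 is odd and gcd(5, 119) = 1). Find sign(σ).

Trace 64: π^k(64) = [64, 82, 53, 27, 16, 80, 43] for k=0..6.
5 cycles of lengths [48, 48, 16, 6, 1].
With 5 cycles on 119 points, sign = (−1)^{119−5} = +1.

+1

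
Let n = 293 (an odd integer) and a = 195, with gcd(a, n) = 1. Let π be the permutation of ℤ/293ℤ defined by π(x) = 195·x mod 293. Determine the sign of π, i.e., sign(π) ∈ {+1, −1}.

Orbit of 176 under x↦195x: [176, 39, 280, 102, 259, 109, 159]… (length divides ord_293(195)).
The orbit structure of x ↦ 195x mod 293: 2 orbits of sizes [292, 1].
With 2 cycles on 293 points, sign = (−1)^{293−2} = -1.
Zolotarev: (195|293) = -1, matching the cycle-count sign.

-1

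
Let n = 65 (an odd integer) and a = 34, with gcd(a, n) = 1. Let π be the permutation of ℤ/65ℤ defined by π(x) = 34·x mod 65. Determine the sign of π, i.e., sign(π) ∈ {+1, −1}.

Orbit of 51 under x↦34x: [51, 44, 1, 34]… (length divides ord_65(34)).
Cycle type of π: 4×15 + 2×2 + 1; total 18 cycles.
Σ(ℓ_i−1) = 65−18 = 47; sign = (−1)^47 = -1.
Zolotarev: (34|65) = -1, matching the cycle-count sign.

-1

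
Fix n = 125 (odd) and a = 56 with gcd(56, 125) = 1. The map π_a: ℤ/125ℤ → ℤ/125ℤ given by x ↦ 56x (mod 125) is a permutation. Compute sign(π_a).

+1

Orbit of 111 under x↦56x: [111, 91, 96, 1, 56, 11, 116]… (length divides ord_125(56)).
Cycle type of π: 25×4 + 5×4 + 1×5; total 13 cycles.
With 13 cycles on 125 points, sign = (−1)^{125−13} = +1.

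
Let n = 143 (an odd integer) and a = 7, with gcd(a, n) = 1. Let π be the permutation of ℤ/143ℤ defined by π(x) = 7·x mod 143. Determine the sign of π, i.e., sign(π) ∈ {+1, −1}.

Start at x=112: 112 → 69 → 54 → 92 → 72 → 75 → 96 → … (one orbit).
The orbit structure of x ↦ 7x mod 143: 5 orbits of sizes [60, 60, 12, 10, 1].
143 − 5 = 138 transpositions; sign(π) = (−1)^138 = +1.

+1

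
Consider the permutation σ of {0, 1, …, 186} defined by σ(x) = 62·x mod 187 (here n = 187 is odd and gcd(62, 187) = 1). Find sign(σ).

+1

Orbit of 15 under x↦62x: [15, 182, 64, 41, 111, 150, 137]… (length divides ord_187(62)).
Cycle lengths of π_62 on ℤ/187ℤ: [80, 80, 16, 10, 1]; 5 cycles in total.
Σ(ℓ_i−1) = 187−5 = 182; sign = (−1)^182 = +1.
The Jacobi symbol (62|187) = +1 (Zolotarev) agrees.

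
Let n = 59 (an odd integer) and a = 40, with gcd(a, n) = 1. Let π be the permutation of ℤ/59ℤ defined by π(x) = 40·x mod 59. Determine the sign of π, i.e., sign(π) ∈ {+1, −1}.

Start at x=1: 1 → 40 → 7 → 44 → 49 → 13 → 48 → … (one orbit).
Decompose π into cycles: lengths [58, 1] (2 cycles, including the fixed point 0).
sign(π) = (−1)^{n − #cycles} = (−1)^{59−2} = (−1)^57 = -1.
Via Zolotarev, sign(π_{40}) = (40|59) = -1.

-1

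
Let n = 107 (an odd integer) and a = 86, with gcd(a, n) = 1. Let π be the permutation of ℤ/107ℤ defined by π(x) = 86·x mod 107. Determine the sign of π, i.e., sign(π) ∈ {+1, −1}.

+1

Orbit of 23 under x↦86x: [23, 52, 85, 34, 35, 14, 27]… (length divides ord_107(86)).
Cycle lengths of π_86 on ℤ/107ℤ: [53, 53, 1]; 3 cycles in total.
107 − 3 = 104 transpositions; sign(π) = (−1)^104 = +1.
Via Zolotarev, sign(π_{86}) = (86|107) = +1.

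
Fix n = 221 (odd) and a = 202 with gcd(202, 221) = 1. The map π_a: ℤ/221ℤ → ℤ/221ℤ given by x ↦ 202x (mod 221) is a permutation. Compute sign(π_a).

Orbit of 162 under x↦202x: [162, 16, 138, 30, 93, 1, 202]… (length divides ord_221(202)).
π_202 has 12 disjoint cycles with lengths [24, 24, 24, 24, 24, 24, 24, 24, 12, 8, 8, 1] on {0,…,220}.
221 − 12 = 209 transpositions; sign(π) = (−1)^209 = -1.
(202|221)_J = -1 (Zolotarev's lemma cross-check).

-1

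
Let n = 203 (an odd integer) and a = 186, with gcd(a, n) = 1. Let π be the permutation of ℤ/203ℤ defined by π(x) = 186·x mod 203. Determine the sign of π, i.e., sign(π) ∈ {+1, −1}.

-1

Trace 57: π^k(57) = [57, 46, 30, 99, 144, 191, 1] for k=0..6.
Decompose π into cycles: lengths [12, 12, 12, 12, 12, 12, 12, 12, 12, 12, 12, 12, 12, 12, 4, 4, 4, 4, 4, 4, 4, 3, 3, 1] (24 cycles, including the fixed point 0).
24 cycles on 203: each ℓ→(−1)^(ℓ−1), product (−1)^179 = -1.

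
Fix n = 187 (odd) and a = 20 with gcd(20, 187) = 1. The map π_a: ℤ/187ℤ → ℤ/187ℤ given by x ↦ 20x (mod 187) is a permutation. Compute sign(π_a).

Start at x=168: 168 → 181 → 67 → 31 → 59 → 58 → 38 → … (one orbit).
The orbit structure of x ↦ 20x mod 187: 6 orbits of sizes [80, 80, 16, 5, 5, 1].
Σ(ℓ_i−1) = 187−6 = 181; sign = (−1)^181 = -1.
Check: (20/187) = -1 by Zolotarev.

-1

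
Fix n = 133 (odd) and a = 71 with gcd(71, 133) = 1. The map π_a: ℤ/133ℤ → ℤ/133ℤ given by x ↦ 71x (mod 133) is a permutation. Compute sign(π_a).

Orbit of 71 under x↦71x: [71, 120, 8, 36, 29, 64, 22]… (length divides ord_133(71)).
14 cycles of lengths [18, 18, 18, 18, 18, 18, 18, 1, 1, 1, 1, 1, 1, 1].
With 14 cycles on 133 points, sign = (−1)^{133−14} = -1.

-1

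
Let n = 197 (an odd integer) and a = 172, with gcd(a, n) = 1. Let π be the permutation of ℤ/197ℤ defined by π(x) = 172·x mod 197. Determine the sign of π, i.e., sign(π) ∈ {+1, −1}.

+1

Orbit of 61 under x↦172x: [61, 51, 104, 158, 187, 53, 54]… (length divides ord_197(172)).
5 cycles of lengths [49, 49, 49, 49, 1].
With 5 cycles on 197 points, sign = (−1)^{197−5} = +1.
Zolotarev: (172|197) = +1, matching the cycle-count sign.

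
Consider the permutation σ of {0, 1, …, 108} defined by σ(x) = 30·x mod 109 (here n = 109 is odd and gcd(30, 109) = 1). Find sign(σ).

Start at x=59: 59 → 26 → 17 → 74 → 40 → 1 → 30 → … (one orbit).
Decompose π into cycles: lengths [108, 1] (2 cycles, including the fixed point 0).
2 cycles on 109: each ℓ→(−1)^(ℓ−1), product (−1)^107 = -1.
Via Zolotarev, sign(π_{30}) = (30|109) = -1.

-1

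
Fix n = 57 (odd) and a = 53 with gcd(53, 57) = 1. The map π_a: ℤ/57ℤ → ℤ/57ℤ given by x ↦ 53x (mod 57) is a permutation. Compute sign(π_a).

Start at x=56: 56 → 4 → 41 → 7 → 29 → 55 → 8 → … (one orbit).
Cycle type of π: 18×3 + 2 + 1; total 5 cycles.
With 5 cycles on 57 points, sign = (−1)^{57−5} = +1.
Via Zolotarev, sign(π_{53}) = (53|57) = +1.

+1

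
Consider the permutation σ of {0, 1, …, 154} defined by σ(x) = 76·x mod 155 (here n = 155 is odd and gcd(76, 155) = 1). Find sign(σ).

+1

Trace 101: π^k(101) = [101, 81, 111, 66, 56, 71, 126] for k=0..6.
The orbit structure of x ↦ 76x mod 155: 15 orbits of sizes [15, 15, 15, 15, 15, 15, 15, 15, 15, 15, 1, 1, 1, 1, 1].
Σ(ℓ_i−1) = 155−15 = 140; sign = (−1)^140 = +1.
Check: (76/155) = +1 by Zolotarev.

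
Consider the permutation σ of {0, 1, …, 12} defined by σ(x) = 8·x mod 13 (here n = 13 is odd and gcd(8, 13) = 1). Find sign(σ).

Start at x=8: 8 → 12 → 5 → 1 → 8 (one orbit).
Decompose π into cycles: lengths [4, 4, 4, 1] (4 cycles, including the fixed point 0).
Σ(ℓ_i−1) = 13−4 = 9; sign = (−1)^9 = -1.
Check: (8/13) = -1 by Zolotarev.

-1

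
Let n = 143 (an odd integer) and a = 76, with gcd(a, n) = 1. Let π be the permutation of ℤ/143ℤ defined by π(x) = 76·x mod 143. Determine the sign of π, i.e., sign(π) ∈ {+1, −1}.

Trace 98: π^k(98) = [98, 12, 54, 100, 21, 23, 32] for k=0..6.
17 cycles of lengths [12, 12, 12, 12, 12, 12, 12, 12, 12, 12, 12, 2, 2, 2, 2, 2, 1].
143 − 17 = 126 transpositions; sign(π) = (−1)^126 = +1.
Via Zolotarev, sign(π_{76}) = (76|143) = +1.

+1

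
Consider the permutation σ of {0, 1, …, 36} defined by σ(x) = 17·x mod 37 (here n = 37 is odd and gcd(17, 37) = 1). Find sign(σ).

-1

Orbit of 4 under x↦17x: [4, 31, 9, 5, 11, 2, 34]… (length divides ord_37(17)).
Cycle type of π: 36 + 1; total 2 cycles.
With 2 cycles on 37 points, sign = (−1)^{37−2} = -1.
The Jacobi symbol (17|37) = -1 (Zolotarev) agrees.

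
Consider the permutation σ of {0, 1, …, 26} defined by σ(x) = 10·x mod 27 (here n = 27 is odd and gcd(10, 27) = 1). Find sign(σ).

+1

Orbit of 19 under x↦10x: [19, 1, 10]… (length divides ord_27(10)).
Decompose π into cycles: lengths [3, 3, 3, 3, 3, 3, 1, 1, 1, 1, 1, 1, 1, 1, 1] (15 cycles, including the fixed point 0).
With 15 cycles on 27 points, sign = (−1)^{27−15} = +1.
The Jacobi symbol (10|27) = +1 (Zolotarev) agrees.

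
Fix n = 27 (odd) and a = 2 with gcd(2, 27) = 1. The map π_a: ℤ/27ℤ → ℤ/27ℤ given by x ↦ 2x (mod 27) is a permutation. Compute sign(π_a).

-1

Start at x=8: 8 → 16 → 5 → 10 → 20 → 13 → 26 → … (one orbit).
4 cycles of lengths [18, 6, 2, 1].
27 − 4 = 23 transpositions; sign(π) = (−1)^23 = -1.
(2|27)_J = -1 (Zolotarev's lemma cross-check).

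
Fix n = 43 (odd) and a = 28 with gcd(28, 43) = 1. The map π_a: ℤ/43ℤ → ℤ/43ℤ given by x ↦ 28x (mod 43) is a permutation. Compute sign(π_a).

-1

Trace 21: π^k(21) = [21, 29, 38, 32, 36, 19, 16] for k=0..6.
The orbit structure of x ↦ 28x mod 43: 2 orbits of sizes [42, 1].
n − c = 43 − 2 = 41; sign = (−1)^41 = -1.
Check: (28/43) = -1 by Zolotarev.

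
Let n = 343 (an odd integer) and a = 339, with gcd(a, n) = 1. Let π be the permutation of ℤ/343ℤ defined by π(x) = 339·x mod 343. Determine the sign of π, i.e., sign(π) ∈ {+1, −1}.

-1

Orbit of 195 under x↦339x: [195, 249, 33, 211, 185, 289, 216]… (length divides ord_343(339)).
π_339 has 4 disjoint cycles with lengths [294, 42, 6, 1] on {0,…,342}.
sign(π) = (−1)^{n − #cycles} = (−1)^{343−4} = (−1)^339 = -1.
(339|343)_J = -1 (Zolotarev's lemma cross-check).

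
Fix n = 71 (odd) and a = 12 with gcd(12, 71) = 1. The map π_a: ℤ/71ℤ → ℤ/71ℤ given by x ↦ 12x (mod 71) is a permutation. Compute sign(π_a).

Start at x=12: 12 → 2 → 24 → 4 → 48 → 8 → 25 → … (one orbit).
Cycle type of π: 35×2 + 1; total 3 cycles.
71 − 3 = 68 transpositions; sign(π) = (−1)^68 = +1.

+1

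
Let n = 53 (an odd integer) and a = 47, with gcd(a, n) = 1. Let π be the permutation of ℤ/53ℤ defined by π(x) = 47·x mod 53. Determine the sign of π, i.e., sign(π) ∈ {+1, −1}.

Orbit of 15 under x↦47x: [15, 16, 10, 46, 42, 13, 28]… (length divides ord_53(47)).
Decompose π into cycles: lengths [13, 13, 13, 13, 1] (5 cycles, including the fixed point 0).
sign(π) = (−1)^{n − #cycles} = (−1)^{53−5} = (−1)^48 = +1.

+1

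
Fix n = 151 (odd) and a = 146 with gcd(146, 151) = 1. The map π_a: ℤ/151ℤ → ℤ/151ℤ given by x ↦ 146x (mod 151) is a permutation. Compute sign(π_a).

Trace 149: π^k(149) = [149, 10, 101, 99, 109, 59, 7] for k=0..6.
π_146 has 2 disjoint cycles with lengths [150, 1] on {0,…,150}.
n − c = 151 − 2 = 149; sign = (−1)^149 = -1.
(146|151)_J = -1 (Zolotarev's lemma cross-check).

-1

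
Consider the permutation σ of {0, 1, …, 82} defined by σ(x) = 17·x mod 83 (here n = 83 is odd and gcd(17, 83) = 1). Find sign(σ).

+1

Trace 26: π^k(26) = [26, 27, 44, 1, 17, 40, 16] for k=0..6.
The orbit structure of x ↦ 17x mod 83: 3 orbits of sizes [41, 41, 1].
n − c = 83 − 3 = 80; sign = (−1)^80 = +1.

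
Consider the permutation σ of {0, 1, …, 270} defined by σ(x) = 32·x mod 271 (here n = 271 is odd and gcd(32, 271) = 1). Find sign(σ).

+1

Start at x=217: 217 → 169 → 259 → 158 → 178 → 5 → 160 → … (one orbit).
11 cycles of lengths [27, 27, 27, 27, 27, 27, 27, 27, 27, 27, 1].
11 cycles on 271: each ℓ→(−1)^(ℓ−1), product (−1)^260 = +1.
Check: (32/271) = +1 by Zolotarev.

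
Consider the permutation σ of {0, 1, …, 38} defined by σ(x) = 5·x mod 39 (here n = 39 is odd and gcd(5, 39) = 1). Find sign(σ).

Trace 5: π^k(5) = [5, 25, 8, 1] for k=0..3.
Decompose π into cycles: lengths [4, 4, 4, 4, 4, 4, 4, 4, 4, 2, 1] (11 cycles, including the fixed point 0).
With 11 cycles on 39 points, sign = (−1)^{39−11} = +1.

+1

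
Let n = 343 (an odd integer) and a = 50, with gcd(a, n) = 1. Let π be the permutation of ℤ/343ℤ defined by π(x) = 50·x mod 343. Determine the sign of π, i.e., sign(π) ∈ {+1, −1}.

+1

Orbit of 1 under x↦50x: [1, 50, 99, 148, 197, 246, 295]… (length divides ord_343(50)).
Cycle lengths of π_50 on ℤ/343ℤ: [7, 7, 7, 7, 7, 7, 7, 7, 7, 7, 7, 7, 7, 7, 7, 7, 7, 7, 7, 7, 7, 7, 7, 7, 7, 7, 7, 7, 7, 7, 7, 7, 7, 7, 7, 7, 7, 7, 7, 7, 7, 7, 1, 1, 1, 1, 1, 1, 1, 1, 1, 1, 1, 1, 1, 1, 1, 1, 1, 1, 1, 1, 1, 1, 1, 1, 1, 1, 1, 1, 1, 1, 1, 1, 1, 1, 1, 1, 1, 1, 1, 1, 1, 1, 1, 1, 1, 1, 1, 1, 1]; 91 cycles in total.
With 91 cycles on 343 points, sign = (−1)^{343−91} = +1.
(50|343)_J = +1 (Zolotarev's lemma cross-check).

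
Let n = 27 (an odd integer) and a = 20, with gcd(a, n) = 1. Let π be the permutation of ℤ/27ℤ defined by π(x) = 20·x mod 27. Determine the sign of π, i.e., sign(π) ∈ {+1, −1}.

-1

Orbit of 2 under x↦20x: [2, 13, 17, 16, 23, 1, 20]… (length divides ord_27(20)).
The orbit structure of x ↦ 20x mod 27: 4 orbits of sizes [18, 6, 2, 1].
27 − 4 = 23 transpositions; sign(π) = (−1)^23 = -1.
Zolotarev: (20|27) = -1, matching the cycle-count sign.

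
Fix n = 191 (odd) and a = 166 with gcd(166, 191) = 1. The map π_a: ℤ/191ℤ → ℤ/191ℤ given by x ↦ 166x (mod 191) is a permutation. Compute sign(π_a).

Start at x=107: 107 → 190 → 25 → 139 → 154 → 161 → 177 → … (one orbit).
π_166 has 6 disjoint cycles with lengths [38, 38, 38, 38, 38, 1] on {0,…,190}.
n − c = 191 − 6 = 185; sign = (−1)^185 = -1.
Check: (166/191) = -1 by Zolotarev.

-1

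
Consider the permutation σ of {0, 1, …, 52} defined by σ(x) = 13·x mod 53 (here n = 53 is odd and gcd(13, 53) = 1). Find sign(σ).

Trace 49: π^k(49) = [49, 1, 13, 10, 24, 47, 28] for k=0..6.
Cycle type of π: 13×4 + 1; total 5 cycles.
With 5 cycles on 53 points, sign = (−1)^{53−5} = +1.
Zolotarev: (13|53) = +1, matching the cycle-count sign.

+1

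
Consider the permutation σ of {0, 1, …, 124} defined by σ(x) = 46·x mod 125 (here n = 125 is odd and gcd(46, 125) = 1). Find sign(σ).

Trace 46: π^k(46) = [46, 116, 86, 81, 101, 21, 91] for k=0..6.
Decompose π into cycles: lengths [25, 25, 25, 25, 5, 5, 5, 5, 1, 1, 1, 1, 1] (13 cycles, including the fixed point 0).
n − c = 125 − 13 = 112; sign = (−1)^112 = +1.

+1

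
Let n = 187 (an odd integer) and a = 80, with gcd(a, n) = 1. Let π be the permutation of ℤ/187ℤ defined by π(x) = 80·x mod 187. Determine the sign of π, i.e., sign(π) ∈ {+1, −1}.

Start at x=5: 5 → 26 → 23 → 157 → 31 → 49 → 180 → … (one orbit).
Cycle type of π: 80×2 + 16 + 5×2 + 1; total 6 cycles.
sign(π) = (−1)^{n − #cycles} = (−1)^{187−6} = (−1)^181 = -1.

-1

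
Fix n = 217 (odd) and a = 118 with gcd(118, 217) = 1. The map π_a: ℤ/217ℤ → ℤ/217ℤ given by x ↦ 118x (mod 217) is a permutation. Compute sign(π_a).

Orbit of 118 under x↦118x: [118, 36, 125, 211, 160, 1]… (length divides ord_217(118)).
Cycle type of π: 6×30 + 3×10 + 2×3 + 1; total 44 cycles.
44 cycles on 217: each ℓ→(−1)^(ℓ−1), product (−1)^173 = -1.

-1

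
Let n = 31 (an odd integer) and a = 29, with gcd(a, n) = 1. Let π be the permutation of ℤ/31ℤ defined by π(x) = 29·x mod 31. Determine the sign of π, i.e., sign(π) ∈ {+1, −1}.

Orbit of 15 under x↦29x: [15, 1, 29, 4, 23, 16, 30]… (length divides ord_31(29)).
Cycle lengths of π_29 on ℤ/31ℤ: [10, 10, 10, 1]; 4 cycles in total.
4 cycles on 31: each ℓ→(−1)^(ℓ−1), product (−1)^27 = -1.
(29|31)_J = -1 (Zolotarev's lemma cross-check).

-1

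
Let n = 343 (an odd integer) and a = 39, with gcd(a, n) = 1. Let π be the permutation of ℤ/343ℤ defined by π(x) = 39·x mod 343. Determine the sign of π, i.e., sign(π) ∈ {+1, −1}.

Start at x=205: 205 → 106 → 18 → 16 → 281 → 326 → 23 → … (one orbit).
π_39 has 7 disjoint cycles with lengths [147, 147, 21, 21, 3, 3, 1] on {0,…,342}.
sign(π) = (−1)^{n − #cycles} = (−1)^{343−7} = (−1)^336 = +1.
(39|343)_J = +1 (Zolotarev's lemma cross-check).

+1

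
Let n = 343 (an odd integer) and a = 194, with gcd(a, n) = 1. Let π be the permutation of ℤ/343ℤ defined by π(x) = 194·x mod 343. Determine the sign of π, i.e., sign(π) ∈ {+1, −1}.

-1

Start at x=268: 268 → 199 → 190 → 159 → 319 → 146 → 198 → … (one orbit).
The orbit structure of x ↦ 194x mod 343: 4 orbits of sizes [294, 42, 6, 1].
Σ(ℓ_i−1) = 343−4 = 339; sign = (−1)^339 = -1.
Via Zolotarev, sign(π_{194}) = (194|343) = -1.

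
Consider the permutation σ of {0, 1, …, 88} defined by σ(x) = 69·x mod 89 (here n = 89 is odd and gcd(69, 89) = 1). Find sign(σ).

Orbit of 22 under x↦69x: [22, 5, 78, 42, 50, 68, 64]… (length divides ord_89(69)).
π_69 has 3 disjoint cycles with lengths [44, 44, 1] on {0,…,88}.
sign(π) = (−1)^{n − #cycles} = (−1)^{89−3} = (−1)^86 = +1.

+1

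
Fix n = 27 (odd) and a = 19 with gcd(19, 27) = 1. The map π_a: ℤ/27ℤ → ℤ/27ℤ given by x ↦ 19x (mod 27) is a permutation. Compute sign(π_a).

Orbit of 19 under x↦19x: [19, 10, 1]… (length divides ord_27(19)).
π_19 has 15 disjoint cycles with lengths [3, 3, 3, 3, 3, 3, 1, 1, 1, 1, 1, 1, 1, 1, 1] on {0,…,26}.
With 15 cycles on 27 points, sign = (−1)^{27−15} = +1.

+1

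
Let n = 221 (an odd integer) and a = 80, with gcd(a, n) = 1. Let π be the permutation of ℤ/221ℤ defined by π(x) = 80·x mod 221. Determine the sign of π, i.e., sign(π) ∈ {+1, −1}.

Start at x=112: 112 → 120 → 97 → 25 → 11 → 217 → 122 → … (one orbit).
Decompose π into cycles: lengths [48, 48, 48, 48, 16, 12, 1] (7 cycles, including the fixed point 0).
With 7 cycles on 221 points, sign = (−1)^{221−7} = +1.

+1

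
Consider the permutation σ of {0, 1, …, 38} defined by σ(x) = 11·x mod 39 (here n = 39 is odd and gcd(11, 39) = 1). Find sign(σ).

Orbit of 25 under x↦11x: [25, 2, 22, 8, 10, 32, 1]… (length divides ord_39(11)).
5 cycles of lengths [12, 12, 12, 2, 1].
sign(π) = (−1)^{n − #cycles} = (−1)^{39−5} = (−1)^34 = +1.

+1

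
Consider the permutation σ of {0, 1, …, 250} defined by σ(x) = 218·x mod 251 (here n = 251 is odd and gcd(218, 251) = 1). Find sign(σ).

+1

Trace 13: π^k(13) = [13, 73, 101, 181, 51, 74, 68] for k=0..6.
π_218 has 3 disjoint cycles with lengths [125, 125, 1] on {0,…,250}.
n − c = 251 − 3 = 248; sign = (−1)^248 = +1.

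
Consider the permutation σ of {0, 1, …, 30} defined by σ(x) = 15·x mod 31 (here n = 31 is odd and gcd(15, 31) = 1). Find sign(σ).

-1

Start at x=2: 2 → 30 → 16 → 23 → 4 → 29 → 1 → … (one orbit).
Decompose π into cycles: lengths [10, 10, 10, 1] (4 cycles, including the fixed point 0).
Σ(ℓ_i−1) = 31−4 = 27; sign = (−1)^27 = -1.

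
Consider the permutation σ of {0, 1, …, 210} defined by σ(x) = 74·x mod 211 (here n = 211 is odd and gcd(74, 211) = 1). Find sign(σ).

Start at x=134: 134 → 210 → 137 → 10 → 107 → 111 → 196 → … (one orbit).
Cycle lengths of π_74 on ℤ/211ℤ: [30, 30, 30, 30, 30, 30, 30, 1]; 8 cycles in total.
n − c = 211 − 8 = 203; sign = (−1)^203 = -1.

-1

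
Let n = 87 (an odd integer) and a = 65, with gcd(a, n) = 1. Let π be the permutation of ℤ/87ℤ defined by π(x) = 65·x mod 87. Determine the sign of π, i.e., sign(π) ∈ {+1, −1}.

-1

Start at x=23: 23 → 16 → 83 → 1 → 65 → 49 → 53 → … (one orbit).
Cycle lengths of π_65 on ℤ/87ℤ: [14, 14, 14, 14, 7, 7, 7, 7, 2, 1]; 10 cycles in total.
With 10 cycles on 87 points, sign = (−1)^{87−10} = -1.
Check: (65/87) = -1 by Zolotarev.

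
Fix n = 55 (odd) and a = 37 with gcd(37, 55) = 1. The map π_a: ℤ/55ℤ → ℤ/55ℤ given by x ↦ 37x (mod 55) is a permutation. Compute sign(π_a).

-1

Orbit of 23 under x↦37x: [23, 26, 27, 9, 3, 1, 37]… (length divides ord_55(37)).
Cycle lengths of π_37 on ℤ/55ℤ: [20, 20, 5, 5, 4, 1]; 6 cycles in total.
Σ(ℓ_i−1) = 55−6 = 49; sign = (−1)^49 = -1.
Zolotarev: (37|55) = -1, matching the cycle-count sign.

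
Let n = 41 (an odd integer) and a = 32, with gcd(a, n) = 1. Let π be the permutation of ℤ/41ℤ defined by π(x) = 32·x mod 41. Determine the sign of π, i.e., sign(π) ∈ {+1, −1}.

Trace 9: π^k(9) = [9, 1, 32, 40] for k=0..3.
11 cycles of lengths [4, 4, 4, 4, 4, 4, 4, 4, 4, 4, 1].
n − c = 41 − 11 = 30; sign = (−1)^30 = +1.

+1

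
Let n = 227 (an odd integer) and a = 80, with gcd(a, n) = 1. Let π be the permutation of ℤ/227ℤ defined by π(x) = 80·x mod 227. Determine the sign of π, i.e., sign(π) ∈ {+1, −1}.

-1

Start at x=70: 70 → 152 → 129 → 105 → 1 → 80 → 44 → … (one orbit).
Cycle lengths of π_80 on ℤ/227ℤ: [226, 1]; 2 cycles in total.
sign(π) = (−1)^{n − #cycles} = (−1)^{227−2} = (−1)^225 = -1.
Zolotarev: (80|227) = -1, matching the cycle-count sign.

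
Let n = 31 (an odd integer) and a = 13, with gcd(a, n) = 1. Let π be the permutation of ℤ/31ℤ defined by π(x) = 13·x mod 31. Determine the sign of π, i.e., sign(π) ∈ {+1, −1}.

Trace 6: π^k(6) = [6, 16, 22, 7, 29, 5, 3] for k=0..6.
Cycle type of π: 30 + 1; total 2 cycles.
n − c = 31 − 2 = 29; sign = (−1)^29 = -1.
The Jacobi symbol (13|31) = -1 (Zolotarev) agrees.

-1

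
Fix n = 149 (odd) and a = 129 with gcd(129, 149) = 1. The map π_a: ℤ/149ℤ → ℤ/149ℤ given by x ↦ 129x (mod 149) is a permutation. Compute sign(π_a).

+1

Start at x=129: 129 → 102 → 46 → 123 → 73 → 30 → 145 → … (one orbit).
5 cycles of lengths [37, 37, 37, 37, 1].
n − c = 149 − 5 = 144; sign = (−1)^144 = +1.
Via Zolotarev, sign(π_{129}) = (129|149) = +1.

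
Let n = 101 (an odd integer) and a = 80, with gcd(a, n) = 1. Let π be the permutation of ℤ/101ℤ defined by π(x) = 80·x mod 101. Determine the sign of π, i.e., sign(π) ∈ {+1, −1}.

Trace 78: π^k(78) = [78, 79, 58, 95, 25, 81, 16] for k=0..6.
The orbit structure of x ↦ 80x mod 101: 5 orbits of sizes [25, 25, 25, 25, 1].
sign(π) = (−1)^{n − #cycles} = (−1)^{101−5} = (−1)^96 = +1.
Via Zolotarev, sign(π_{80}) = (80|101) = +1.

+1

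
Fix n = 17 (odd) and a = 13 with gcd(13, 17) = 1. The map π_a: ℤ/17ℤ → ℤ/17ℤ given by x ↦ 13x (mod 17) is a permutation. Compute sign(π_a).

Start at x=1: 1 → 13 → 16 → 4 → 1 (one orbit).
Decompose π into cycles: lengths [4, 4, 4, 4, 1] (5 cycles, including the fixed point 0).
With 5 cycles on 17 points, sign = (−1)^{17−5} = +1.

+1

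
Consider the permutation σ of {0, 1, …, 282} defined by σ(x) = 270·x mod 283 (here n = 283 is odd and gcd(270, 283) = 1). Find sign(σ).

-1

Trace 83: π^k(83) = [83, 53, 160, 184, 155, 249, 159] for k=0..6.
Cycle type of π: 282 + 1; total 2 cycles.
2 cycles on 283: each ℓ→(−1)^(ℓ−1), product (−1)^281 = -1.
Via Zolotarev, sign(π_{270}) = (270|283) = -1.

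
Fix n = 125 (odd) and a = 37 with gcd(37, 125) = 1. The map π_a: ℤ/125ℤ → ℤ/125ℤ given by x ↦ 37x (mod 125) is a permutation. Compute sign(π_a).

Start at x=24: 24 → 13 → 106 → 47 → 114 → 93 → 66 → … (one orbit).
π_37 has 4 disjoint cycles with lengths [100, 20, 4, 1] on {0,…,124}.
125 − 4 = 121 transpositions; sign(π) = (−1)^121 = -1.

-1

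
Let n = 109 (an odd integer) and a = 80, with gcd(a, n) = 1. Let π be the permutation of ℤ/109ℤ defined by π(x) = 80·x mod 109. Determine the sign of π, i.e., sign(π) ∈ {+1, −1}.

+1

Trace 22: π^k(22) = [22, 16, 81, 49, 105, 7, 15] for k=0..6.
Cycle lengths of π_80 on ℤ/109ℤ: [27, 27, 27, 27, 1]; 5 cycles in total.
5 cycles on 109: each ℓ→(−1)^(ℓ−1), product (−1)^104 = +1.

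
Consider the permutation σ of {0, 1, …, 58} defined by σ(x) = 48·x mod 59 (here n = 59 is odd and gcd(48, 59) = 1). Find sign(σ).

Trace 49: π^k(49) = [49, 51, 29, 35, 28, 46, 25] for k=0..6.
The orbit structure of x ↦ 48x mod 59: 3 orbits of sizes [29, 29, 1].
59 − 3 = 56 transpositions; sign(π) = (−1)^56 = +1.
Zolotarev: (48|59) = +1, matching the cycle-count sign.

+1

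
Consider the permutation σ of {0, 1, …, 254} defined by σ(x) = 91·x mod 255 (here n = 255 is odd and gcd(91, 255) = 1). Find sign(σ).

Trace 151: π^k(151) = [151, 226, 166, 61, 196, 241, 1] for k=0..6.
30 cycles of lengths [16, 16, 16, 16, 16, 16, 16, 16, 16, 16, 16, 16, 16, 16, 16, 1, 1, 1, 1, 1, 1, 1, 1, 1, 1, 1, 1, 1, 1, 1].
30 cycles on 255: each ℓ→(−1)^(ℓ−1), product (−1)^225 = -1.

-1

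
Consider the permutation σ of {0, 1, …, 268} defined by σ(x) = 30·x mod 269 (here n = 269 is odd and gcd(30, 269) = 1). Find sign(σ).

+1

Start at x=96: 96 → 190 → 51 → 185 → 170 → 258 → 208 → … (one orbit).
Cycle lengths of π_30 on ℤ/269ℤ: [134, 134, 1]; 3 cycles in total.
With 3 cycles on 269 points, sign = (−1)^{269−3} = +1.
Zolotarev: (30|269) = +1, matching the cycle-count sign.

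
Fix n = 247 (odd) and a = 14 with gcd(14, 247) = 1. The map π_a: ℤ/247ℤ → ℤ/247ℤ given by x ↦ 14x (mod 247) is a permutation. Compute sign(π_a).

Trace 40: π^k(40) = [40, 66, 183, 92, 53, 1, 14] for k=0..6.
Cycle lengths of π_14 on ℤ/247ℤ: [18, 18, 18, 18, 18, 18, 18, 18, 18, 18, 18, 18, 18, 1, 1, 1, 1, 1, 1, 1, 1, 1, 1, 1, 1, 1]; 26 cycles in total.
26 cycles on 247: each ℓ→(−1)^(ℓ−1), product (−1)^221 = -1.

-1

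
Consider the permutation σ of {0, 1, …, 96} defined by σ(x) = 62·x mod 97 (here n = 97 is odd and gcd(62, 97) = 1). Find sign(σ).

+1

Start at x=96: 96 → 35 → 36 → 1 → 62 → 61 → 96 (one orbit).
The orbit structure of x ↦ 62x mod 97: 17 orbits of sizes [6, 6, 6, 6, 6, 6, 6, 6, 6, 6, 6, 6, 6, 6, 6, 6, 1].
97 − 17 = 80 transpositions; sign(π) = (−1)^80 = +1.
(62|97)_J = +1 (Zolotarev's lemma cross-check).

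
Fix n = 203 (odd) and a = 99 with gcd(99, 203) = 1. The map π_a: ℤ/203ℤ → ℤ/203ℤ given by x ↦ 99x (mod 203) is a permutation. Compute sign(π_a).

-1

Orbit of 162 under x↦99x: [162, 1, 99, 57]… (length divides ord_203(99)).
Cycle lengths of π_99 on ℤ/203ℤ: [4, 4, 4, 4, 4, 4, 4, 4, 4, 4, 4, 4, 4, 4, 4, 4, 4, 4, 4, 4, 4, 4, 4, 4, 4, 4, 4, 4, 4, 4, 4, 4, 4, 4, 4, 4, 4, 4, 4, 4, 4, 4, 4, 4, 4, 4, 4, 4, 4, 1, 1, 1, 1, 1, 1, 1]; 56 cycles in total.
Σ(ℓ_i−1) = 203−56 = 147; sign = (−1)^147 = -1.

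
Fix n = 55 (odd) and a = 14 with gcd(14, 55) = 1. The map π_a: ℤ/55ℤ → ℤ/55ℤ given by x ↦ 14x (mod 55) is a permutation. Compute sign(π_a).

Start at x=34: 34 → 36 → 9 → 16 → 4 → 1 → 14 → … (one orbit).
Cycle lengths of π_14 on ℤ/55ℤ: [10, 10, 10, 10, 5, 5, 2, 2, 1]; 9 cycles in total.
9 cycles on 55: each ℓ→(−1)^(ℓ−1), product (−1)^46 = +1.

+1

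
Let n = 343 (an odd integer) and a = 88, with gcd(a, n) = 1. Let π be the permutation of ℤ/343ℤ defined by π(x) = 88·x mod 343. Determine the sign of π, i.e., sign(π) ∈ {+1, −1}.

Start at x=113: 113 → 340 → 79 → 92 → 207 → 37 → 169 → … (one orbit).
7 cycles of lengths [147, 147, 21, 21, 3, 3, 1].
n − c = 343 − 7 = 336; sign = (−1)^336 = +1.
The Jacobi symbol (88|343) = +1 (Zolotarev) agrees.

+1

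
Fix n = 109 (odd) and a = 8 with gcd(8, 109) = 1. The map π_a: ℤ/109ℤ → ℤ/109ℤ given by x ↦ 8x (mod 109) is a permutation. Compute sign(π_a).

-1

Start at x=33: 33 → 46 → 41 → 1 → 8 → 64 → 76 → … (one orbit).
Cycle lengths of π_8 on ℤ/109ℤ: [12, 12, 12, 12, 12, 12, 12, 12, 12, 1]; 10 cycles in total.
109 − 10 = 99 transpositions; sign(π) = (−1)^99 = -1.
Via Zolotarev, sign(π_{8}) = (8|109) = -1.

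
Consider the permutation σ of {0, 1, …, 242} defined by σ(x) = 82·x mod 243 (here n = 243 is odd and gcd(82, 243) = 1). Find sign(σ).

+1

Start at x=1: 1 → 82 → 163 → 1 (one orbit).
135 cycles of lengths [3, 3, 3, 3, 3, 3, 3, 3, 3, 3, 3, 3, 3, 3, 3, 3, 3, 3, 3, 3, 3, 3, 3, 3, 3, 3, 3, 3, 3, 3, 3, 3, 3, 3, 3, 3, 3, 3, 3, 3, 3, 3, 3, 3, 3, 3, 3, 3, 3, 3, 3, 3, 3, 3, 1, 1, 1, 1, 1, 1, 1, 1, 1, 1, 1, 1, 1, 1, 1, 1, 1, 1, 1, 1, 1, 1, 1, 1, 1, 1, 1, 1, 1, 1, 1, 1, 1, 1, 1, 1, 1, 1, 1, 1, 1, 1, 1, 1, 1, 1, 1, 1, 1, 1, 1, 1, 1, 1, 1, 1, 1, 1, 1, 1, 1, 1, 1, 1, 1, 1, 1, 1, 1, 1, 1, 1, 1, 1, 1, 1, 1, 1, 1, 1, 1].
135 cycles on 243: each ℓ→(−1)^(ℓ−1), product (−1)^108 = +1.
Check: (82/243) = +1 by Zolotarev.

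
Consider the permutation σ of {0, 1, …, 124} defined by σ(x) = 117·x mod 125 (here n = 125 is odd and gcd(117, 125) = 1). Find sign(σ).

Trace 12: π^k(12) = [12, 29, 18, 106, 27, 34, 103] for k=0..6.
4 cycles of lengths [100, 20, 4, 1].
sign(π) = (−1)^{n − #cycles} = (−1)^{125−4} = (−1)^121 = -1.
The Jacobi symbol (117|125) = -1 (Zolotarev) agrees.

-1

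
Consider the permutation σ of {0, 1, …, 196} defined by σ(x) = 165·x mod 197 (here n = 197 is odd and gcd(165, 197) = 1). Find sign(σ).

Trace 173: π^k(173) = [173, 177, 49, 8, 138, 115, 63] for k=0..6.
Cycle lengths of π_165 on ℤ/197ℤ: [196, 1]; 2 cycles in total.
n − c = 197 − 2 = 195; sign = (−1)^195 = -1.
Check: (165/197) = -1 by Zolotarev.

-1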